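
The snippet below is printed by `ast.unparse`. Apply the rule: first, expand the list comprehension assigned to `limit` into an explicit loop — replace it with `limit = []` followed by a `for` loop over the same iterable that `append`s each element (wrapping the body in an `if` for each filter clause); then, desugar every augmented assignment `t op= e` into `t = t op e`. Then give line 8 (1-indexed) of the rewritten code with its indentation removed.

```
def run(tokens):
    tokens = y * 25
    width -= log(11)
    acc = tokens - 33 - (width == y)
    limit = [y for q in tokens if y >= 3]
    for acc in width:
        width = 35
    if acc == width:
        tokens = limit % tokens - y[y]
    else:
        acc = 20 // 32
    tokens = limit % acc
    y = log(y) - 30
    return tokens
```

limit.append(y)

Transformed code:
def run(tokens):
    tokens = y * 25
    width = width - log(11)
    acc = tokens - 33 - (width == y)
    limit = []
    for q in tokens:
        if y >= 3:
            limit.append(y)
    for acc in width:
        width = 35
    if acc == width:
        tokens = limit % tokens - y[y]
    else:
        acc = 20 // 32
    tokens = limit % acc
    y = log(y) - 30
    return tokens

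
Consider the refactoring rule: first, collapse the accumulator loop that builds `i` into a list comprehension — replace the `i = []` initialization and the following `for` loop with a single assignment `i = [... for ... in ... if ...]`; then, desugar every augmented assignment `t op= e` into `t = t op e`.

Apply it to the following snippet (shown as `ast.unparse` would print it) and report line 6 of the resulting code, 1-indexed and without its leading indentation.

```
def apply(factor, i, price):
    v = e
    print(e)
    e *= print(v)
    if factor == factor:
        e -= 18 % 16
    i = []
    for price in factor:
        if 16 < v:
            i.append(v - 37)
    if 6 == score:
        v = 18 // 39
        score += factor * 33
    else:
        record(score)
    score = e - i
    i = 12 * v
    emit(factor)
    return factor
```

Transformed code:
def apply(factor, i, price):
    v = e
    print(e)
    e = e * print(v)
    if factor == factor:
        e = e - 18 % 16
    i = [v - 37 for price in factor if 16 < v]
    if 6 == score:
        v = 18 // 39
        score = score + factor * 33
    else:
        record(score)
    score = e - i
    i = 12 * v
    emit(factor)
    return factor

e = e - 18 % 16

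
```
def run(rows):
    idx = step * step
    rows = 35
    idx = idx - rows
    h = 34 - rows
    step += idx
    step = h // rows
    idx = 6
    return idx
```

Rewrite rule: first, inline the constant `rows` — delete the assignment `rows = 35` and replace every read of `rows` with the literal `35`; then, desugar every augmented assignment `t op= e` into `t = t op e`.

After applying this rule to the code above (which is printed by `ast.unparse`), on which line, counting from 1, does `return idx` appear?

8

Transformed code:
def run(rows):
    idx = step * step
    idx = idx - 35
    h = 34 - 35
    step = step + idx
    step = h // 35
    idx = 6
    return idx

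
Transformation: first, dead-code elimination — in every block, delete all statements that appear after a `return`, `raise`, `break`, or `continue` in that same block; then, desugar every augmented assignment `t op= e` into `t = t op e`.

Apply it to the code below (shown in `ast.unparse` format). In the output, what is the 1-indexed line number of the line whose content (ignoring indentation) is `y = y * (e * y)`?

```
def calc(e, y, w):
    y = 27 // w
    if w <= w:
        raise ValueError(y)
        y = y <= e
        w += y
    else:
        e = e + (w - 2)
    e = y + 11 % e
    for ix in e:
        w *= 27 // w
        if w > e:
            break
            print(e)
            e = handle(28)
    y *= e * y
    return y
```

Transformed code:
def calc(e, y, w):
    y = 27 // w
    if w <= w:
        raise ValueError(y)
    else:
        e = e + (w - 2)
    e = y + 11 % e
    for ix in e:
        w = w * (27 // w)
        if w > e:
            break
    y = y * (e * y)
    return y

12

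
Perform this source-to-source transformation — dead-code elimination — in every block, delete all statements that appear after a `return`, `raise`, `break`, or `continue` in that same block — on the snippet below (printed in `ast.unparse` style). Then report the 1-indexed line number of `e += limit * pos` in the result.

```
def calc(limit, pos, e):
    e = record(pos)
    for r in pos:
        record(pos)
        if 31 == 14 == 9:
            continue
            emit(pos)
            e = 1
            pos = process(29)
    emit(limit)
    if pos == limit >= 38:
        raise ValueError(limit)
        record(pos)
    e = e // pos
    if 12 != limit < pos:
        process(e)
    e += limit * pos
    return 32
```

13

Transformed code:
def calc(limit, pos, e):
    e = record(pos)
    for r in pos:
        record(pos)
        if 31 == 14 == 9:
            continue
    emit(limit)
    if pos == limit >= 38:
        raise ValueError(limit)
    e = e // pos
    if 12 != limit < pos:
        process(e)
    e += limit * pos
    return 32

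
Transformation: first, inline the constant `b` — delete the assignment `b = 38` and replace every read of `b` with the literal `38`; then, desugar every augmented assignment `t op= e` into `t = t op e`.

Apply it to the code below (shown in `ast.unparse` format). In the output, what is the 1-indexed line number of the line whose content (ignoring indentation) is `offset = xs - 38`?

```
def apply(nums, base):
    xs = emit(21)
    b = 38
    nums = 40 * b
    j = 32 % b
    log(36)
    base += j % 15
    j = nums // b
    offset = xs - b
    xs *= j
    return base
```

Transformed code:
def apply(nums, base):
    xs = emit(21)
    nums = 40 * 38
    j = 32 % 38
    log(36)
    base = base + j % 15
    j = nums // 38
    offset = xs - 38
    xs = xs * j
    return base

8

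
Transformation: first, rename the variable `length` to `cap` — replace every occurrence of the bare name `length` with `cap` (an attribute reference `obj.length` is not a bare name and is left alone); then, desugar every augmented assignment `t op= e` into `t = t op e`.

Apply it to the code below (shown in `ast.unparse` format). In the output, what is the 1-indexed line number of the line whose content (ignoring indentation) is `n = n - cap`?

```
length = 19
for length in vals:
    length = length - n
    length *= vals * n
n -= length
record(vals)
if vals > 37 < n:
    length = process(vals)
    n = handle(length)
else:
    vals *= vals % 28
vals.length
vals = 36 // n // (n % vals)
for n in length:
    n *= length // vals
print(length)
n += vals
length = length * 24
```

5

Transformed code:
cap = 19
for cap in vals:
    cap = cap - n
    cap = cap * (vals * n)
n = n - cap
record(vals)
if vals > 37 < n:
    cap = process(vals)
    n = handle(cap)
else:
    vals = vals * (vals % 28)
vals.length
vals = 36 // n // (n % vals)
for n in cap:
    n = n * (cap // vals)
print(cap)
n = n + vals
cap = cap * 24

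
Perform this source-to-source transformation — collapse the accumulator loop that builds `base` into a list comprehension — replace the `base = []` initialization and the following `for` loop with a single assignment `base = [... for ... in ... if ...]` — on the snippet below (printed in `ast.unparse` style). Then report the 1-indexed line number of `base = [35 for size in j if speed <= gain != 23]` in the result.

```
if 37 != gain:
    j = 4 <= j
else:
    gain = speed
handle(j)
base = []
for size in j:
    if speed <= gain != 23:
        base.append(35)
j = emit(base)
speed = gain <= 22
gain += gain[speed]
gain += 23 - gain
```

Transformed code:
if 37 != gain:
    j = 4 <= j
else:
    gain = speed
handle(j)
base = [35 for size in j if speed <= gain != 23]
j = emit(base)
speed = gain <= 22
gain += gain[speed]
gain += 23 - gain

6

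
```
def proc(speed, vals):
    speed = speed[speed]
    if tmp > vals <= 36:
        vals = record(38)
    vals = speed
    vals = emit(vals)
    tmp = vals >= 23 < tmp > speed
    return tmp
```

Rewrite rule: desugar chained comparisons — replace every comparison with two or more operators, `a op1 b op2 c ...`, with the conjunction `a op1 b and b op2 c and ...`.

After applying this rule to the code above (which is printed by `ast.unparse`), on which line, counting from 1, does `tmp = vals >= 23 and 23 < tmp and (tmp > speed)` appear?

Transformed code:
def proc(speed, vals):
    speed = speed[speed]
    if tmp > vals and vals <= 36:
        vals = record(38)
    vals = speed
    vals = emit(vals)
    tmp = vals >= 23 and 23 < tmp and (tmp > speed)
    return tmp

7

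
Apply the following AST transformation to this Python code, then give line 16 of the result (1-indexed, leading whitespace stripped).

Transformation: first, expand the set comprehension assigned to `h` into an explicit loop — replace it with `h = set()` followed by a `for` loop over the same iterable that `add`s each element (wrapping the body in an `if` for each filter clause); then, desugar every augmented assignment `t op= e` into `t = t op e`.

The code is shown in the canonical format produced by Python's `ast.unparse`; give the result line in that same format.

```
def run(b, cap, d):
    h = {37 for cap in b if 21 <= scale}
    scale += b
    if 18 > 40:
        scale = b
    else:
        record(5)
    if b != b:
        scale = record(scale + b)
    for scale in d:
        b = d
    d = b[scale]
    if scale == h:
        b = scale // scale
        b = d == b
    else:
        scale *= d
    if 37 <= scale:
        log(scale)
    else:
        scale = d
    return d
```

Transformed code:
def run(b, cap, d):
    h = set()
    for cap in b:
        if 21 <= scale:
            h.add(37)
    scale = scale + b
    if 18 > 40:
        scale = b
    else:
        record(5)
    if b != b:
        scale = record(scale + b)
    for scale in d:
        b = d
    d = b[scale]
    if scale == h:
        b = scale // scale
        b = d == b
    else:
        scale = scale * d
    if 37 <= scale:
        log(scale)
    else:
        scale = d
    return d

if scale == h:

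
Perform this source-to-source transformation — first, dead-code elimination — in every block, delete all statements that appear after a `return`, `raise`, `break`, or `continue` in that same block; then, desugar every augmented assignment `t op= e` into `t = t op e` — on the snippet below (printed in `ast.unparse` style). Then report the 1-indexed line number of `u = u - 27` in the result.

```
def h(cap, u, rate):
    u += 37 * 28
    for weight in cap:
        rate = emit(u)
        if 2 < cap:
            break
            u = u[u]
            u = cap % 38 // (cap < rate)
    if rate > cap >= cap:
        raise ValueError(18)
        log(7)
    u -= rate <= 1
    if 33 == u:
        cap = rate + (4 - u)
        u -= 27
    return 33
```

12

Transformed code:
def h(cap, u, rate):
    u = u + 37 * 28
    for weight in cap:
        rate = emit(u)
        if 2 < cap:
            break
    if rate > cap >= cap:
        raise ValueError(18)
    u = u - (rate <= 1)
    if 33 == u:
        cap = rate + (4 - u)
        u = u - 27
    return 33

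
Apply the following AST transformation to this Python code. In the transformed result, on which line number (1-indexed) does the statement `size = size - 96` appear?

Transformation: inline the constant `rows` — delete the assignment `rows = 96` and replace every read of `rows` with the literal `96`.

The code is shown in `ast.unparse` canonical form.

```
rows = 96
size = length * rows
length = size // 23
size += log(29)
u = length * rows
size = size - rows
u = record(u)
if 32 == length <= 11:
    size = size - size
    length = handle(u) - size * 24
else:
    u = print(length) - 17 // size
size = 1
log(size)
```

Transformed code:
size = length * 96
length = size // 23
size += log(29)
u = length * 96
size = size - 96
u = record(u)
if 32 == length <= 11:
    size = size - size
    length = handle(u) - size * 24
else:
    u = print(length) - 17 // size
size = 1
log(size)

5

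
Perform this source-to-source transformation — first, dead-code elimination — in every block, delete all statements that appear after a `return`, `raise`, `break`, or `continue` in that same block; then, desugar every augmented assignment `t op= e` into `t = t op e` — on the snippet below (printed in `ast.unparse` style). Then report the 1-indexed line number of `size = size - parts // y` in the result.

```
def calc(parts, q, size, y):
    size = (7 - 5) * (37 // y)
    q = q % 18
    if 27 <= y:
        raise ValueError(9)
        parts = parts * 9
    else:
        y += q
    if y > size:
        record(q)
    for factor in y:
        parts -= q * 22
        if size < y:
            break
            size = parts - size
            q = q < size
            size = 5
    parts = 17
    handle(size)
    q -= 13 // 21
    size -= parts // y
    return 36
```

17

Transformed code:
def calc(parts, q, size, y):
    size = (7 - 5) * (37 // y)
    q = q % 18
    if 27 <= y:
        raise ValueError(9)
    else:
        y = y + q
    if y > size:
        record(q)
    for factor in y:
        parts = parts - q * 22
        if size < y:
            break
    parts = 17
    handle(size)
    q = q - 13 // 21
    size = size - parts // y
    return 36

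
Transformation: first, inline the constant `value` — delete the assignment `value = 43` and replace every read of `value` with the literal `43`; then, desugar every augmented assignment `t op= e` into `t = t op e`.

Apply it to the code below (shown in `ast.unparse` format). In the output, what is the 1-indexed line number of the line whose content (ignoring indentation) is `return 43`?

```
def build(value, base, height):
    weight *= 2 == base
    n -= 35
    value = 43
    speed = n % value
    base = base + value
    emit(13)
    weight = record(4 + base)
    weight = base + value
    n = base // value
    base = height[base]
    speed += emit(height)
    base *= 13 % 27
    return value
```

Transformed code:
def build(value, base, height):
    weight = weight * (2 == base)
    n = n - 35
    speed = n % 43
    base = base + 43
    emit(13)
    weight = record(4 + base)
    weight = base + 43
    n = base // 43
    base = height[base]
    speed = speed + emit(height)
    base = base * (13 % 27)
    return 43

13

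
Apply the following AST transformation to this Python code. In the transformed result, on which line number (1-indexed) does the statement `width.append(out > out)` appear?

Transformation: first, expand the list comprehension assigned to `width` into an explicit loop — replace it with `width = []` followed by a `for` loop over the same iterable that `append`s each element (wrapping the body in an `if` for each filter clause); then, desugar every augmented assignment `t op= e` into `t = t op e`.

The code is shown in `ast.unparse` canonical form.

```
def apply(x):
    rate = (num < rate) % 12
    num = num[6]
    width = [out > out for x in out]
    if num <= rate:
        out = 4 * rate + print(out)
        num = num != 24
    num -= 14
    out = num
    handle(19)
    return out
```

Transformed code:
def apply(x):
    rate = (num < rate) % 12
    num = num[6]
    width = []
    for x in out:
        width.append(out > out)
    if num <= rate:
        out = 4 * rate + print(out)
        num = num != 24
    num = num - 14
    out = num
    handle(19)
    return out

6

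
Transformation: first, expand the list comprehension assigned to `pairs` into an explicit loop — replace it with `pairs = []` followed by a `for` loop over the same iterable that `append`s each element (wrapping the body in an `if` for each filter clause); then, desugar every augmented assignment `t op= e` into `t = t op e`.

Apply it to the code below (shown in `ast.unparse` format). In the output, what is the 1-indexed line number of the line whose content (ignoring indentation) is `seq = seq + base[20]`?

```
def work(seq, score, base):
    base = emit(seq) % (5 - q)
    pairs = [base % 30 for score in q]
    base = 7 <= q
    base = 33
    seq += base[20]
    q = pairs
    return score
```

8

Transformed code:
def work(seq, score, base):
    base = emit(seq) % (5 - q)
    pairs = []
    for score in q:
        pairs.append(base % 30)
    base = 7 <= q
    base = 33
    seq = seq + base[20]
    q = pairs
    return score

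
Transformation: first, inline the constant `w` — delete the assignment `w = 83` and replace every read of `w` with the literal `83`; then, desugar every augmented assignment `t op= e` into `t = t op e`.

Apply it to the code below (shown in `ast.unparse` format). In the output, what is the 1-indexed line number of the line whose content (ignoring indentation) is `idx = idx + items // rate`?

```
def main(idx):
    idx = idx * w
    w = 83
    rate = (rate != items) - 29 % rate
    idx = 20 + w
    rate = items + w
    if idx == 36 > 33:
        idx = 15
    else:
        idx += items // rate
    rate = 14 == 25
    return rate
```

Transformed code:
def main(idx):
    idx = idx * 83
    rate = (rate != items) - 29 % rate
    idx = 20 + 83
    rate = items + 83
    if idx == 36 > 33:
        idx = 15
    else:
        idx = idx + items // rate
    rate = 14 == 25
    return rate

9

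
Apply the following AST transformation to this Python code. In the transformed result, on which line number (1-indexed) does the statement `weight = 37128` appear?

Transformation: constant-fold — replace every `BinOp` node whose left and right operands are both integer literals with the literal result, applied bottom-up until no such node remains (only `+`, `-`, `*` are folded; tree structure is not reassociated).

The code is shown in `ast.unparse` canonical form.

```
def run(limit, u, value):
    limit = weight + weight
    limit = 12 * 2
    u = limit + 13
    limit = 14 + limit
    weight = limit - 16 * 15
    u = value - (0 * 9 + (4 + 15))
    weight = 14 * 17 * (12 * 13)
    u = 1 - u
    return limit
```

8

Transformed code:
def run(limit, u, value):
    limit = weight + weight
    limit = 24
    u = limit + 13
    limit = 14 + limit
    weight = limit - 240
    u = value - 19
    weight = 37128
    u = 1 - u
    return limit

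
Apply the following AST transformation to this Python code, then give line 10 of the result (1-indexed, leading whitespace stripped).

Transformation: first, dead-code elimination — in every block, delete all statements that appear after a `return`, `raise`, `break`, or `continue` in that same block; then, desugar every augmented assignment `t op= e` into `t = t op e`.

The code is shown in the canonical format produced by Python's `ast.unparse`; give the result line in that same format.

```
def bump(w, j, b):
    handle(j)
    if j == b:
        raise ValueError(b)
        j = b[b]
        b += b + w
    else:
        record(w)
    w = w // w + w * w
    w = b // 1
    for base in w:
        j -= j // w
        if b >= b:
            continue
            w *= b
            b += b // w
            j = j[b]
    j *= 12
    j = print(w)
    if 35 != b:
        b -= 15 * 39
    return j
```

j = j - j // w

Transformed code:
def bump(w, j, b):
    handle(j)
    if j == b:
        raise ValueError(b)
    else:
        record(w)
    w = w // w + w * w
    w = b // 1
    for base in w:
        j = j - j // w
        if b >= b:
            continue
    j = j * 12
    j = print(w)
    if 35 != b:
        b = b - 15 * 39
    return j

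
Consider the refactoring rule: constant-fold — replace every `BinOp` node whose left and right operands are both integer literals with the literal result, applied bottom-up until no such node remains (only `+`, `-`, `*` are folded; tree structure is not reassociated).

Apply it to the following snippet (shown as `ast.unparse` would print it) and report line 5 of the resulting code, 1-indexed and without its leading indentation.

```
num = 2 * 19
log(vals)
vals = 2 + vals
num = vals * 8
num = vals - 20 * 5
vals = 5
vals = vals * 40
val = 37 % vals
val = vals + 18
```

Transformed code:
num = 38
log(vals)
vals = 2 + vals
num = vals * 8
num = vals - 100
vals = 5
vals = vals * 40
val = 37 % vals
val = vals + 18

num = vals - 100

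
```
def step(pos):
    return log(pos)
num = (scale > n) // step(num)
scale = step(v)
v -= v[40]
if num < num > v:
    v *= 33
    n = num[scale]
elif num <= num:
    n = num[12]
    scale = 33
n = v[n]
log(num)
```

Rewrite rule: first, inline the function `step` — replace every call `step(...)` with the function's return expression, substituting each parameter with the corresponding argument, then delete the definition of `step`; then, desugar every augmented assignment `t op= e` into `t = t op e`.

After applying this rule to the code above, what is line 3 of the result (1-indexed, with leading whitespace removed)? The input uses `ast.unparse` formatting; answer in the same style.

Transformed code:
num = (scale > n) // log(num)
scale = log(v)
v = v - v[40]
if num < num > v:
    v = v * 33
    n = num[scale]
elif num <= num:
    n = num[12]
    scale = 33
n = v[n]
log(num)

v = v - v[40]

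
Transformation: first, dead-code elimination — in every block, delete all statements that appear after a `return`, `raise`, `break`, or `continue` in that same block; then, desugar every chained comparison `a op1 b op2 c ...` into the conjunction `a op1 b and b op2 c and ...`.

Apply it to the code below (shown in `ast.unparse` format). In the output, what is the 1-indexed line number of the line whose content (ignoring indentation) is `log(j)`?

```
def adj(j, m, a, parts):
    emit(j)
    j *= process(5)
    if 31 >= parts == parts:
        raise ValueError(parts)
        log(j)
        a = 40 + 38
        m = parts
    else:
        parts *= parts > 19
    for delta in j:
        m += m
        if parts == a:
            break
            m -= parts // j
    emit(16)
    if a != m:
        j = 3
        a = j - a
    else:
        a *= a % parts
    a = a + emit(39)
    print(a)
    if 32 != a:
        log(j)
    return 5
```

21

Transformed code:
def adj(j, m, a, parts):
    emit(j)
    j *= process(5)
    if 31 >= parts and parts == parts:
        raise ValueError(parts)
    else:
        parts *= parts > 19
    for delta in j:
        m += m
        if parts == a:
            break
    emit(16)
    if a != m:
        j = 3
        a = j - a
    else:
        a *= a % parts
    a = a + emit(39)
    print(a)
    if 32 != a:
        log(j)
    return 5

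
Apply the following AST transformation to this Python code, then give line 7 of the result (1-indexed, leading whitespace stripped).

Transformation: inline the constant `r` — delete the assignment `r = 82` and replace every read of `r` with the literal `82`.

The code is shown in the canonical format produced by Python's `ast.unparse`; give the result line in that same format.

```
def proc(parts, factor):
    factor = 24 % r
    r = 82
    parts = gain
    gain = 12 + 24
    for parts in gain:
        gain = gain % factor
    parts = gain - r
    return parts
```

Transformed code:
def proc(parts, factor):
    factor = 24 % 82
    parts = gain
    gain = 12 + 24
    for parts in gain:
        gain = gain % factor
    parts = gain - 82
    return parts

parts = gain - 82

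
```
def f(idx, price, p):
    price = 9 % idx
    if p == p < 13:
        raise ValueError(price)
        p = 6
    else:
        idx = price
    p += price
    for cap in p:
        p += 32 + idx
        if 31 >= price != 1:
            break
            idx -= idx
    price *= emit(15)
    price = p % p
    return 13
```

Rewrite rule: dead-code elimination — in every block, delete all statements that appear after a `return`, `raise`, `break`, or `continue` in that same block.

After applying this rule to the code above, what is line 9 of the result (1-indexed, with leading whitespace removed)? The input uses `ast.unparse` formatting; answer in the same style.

p += 32 + idx

Transformed code:
def f(idx, price, p):
    price = 9 % idx
    if p == p < 13:
        raise ValueError(price)
    else:
        idx = price
    p += price
    for cap in p:
        p += 32 + idx
        if 31 >= price != 1:
            break
    price *= emit(15)
    price = p % p
    return 13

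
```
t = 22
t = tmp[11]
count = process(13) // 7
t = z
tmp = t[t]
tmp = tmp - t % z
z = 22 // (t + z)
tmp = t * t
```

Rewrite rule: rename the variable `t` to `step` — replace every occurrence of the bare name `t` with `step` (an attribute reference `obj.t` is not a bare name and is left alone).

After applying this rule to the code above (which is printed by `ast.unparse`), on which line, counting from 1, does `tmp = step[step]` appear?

Transformed code:
step = 22
step = tmp[11]
count = process(13) // 7
step = z
tmp = step[step]
tmp = tmp - step % z
z = 22 // (step + z)
tmp = step * step

5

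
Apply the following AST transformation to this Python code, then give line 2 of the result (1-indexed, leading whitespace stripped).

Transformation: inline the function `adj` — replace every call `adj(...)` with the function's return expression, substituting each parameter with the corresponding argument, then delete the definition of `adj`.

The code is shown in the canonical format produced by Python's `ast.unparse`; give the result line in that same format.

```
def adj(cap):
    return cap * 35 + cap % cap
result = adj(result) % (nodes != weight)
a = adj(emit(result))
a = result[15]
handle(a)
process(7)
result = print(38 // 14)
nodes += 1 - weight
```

Transformed code:
result = (result * 35 + result % result) % (nodes != weight)
a = emit(result) * 35 + emit(result) % emit(result)
a = result[15]
handle(a)
process(7)
result = print(38 // 14)
nodes += 1 - weight

a = emit(result) * 35 + emit(result) % emit(result)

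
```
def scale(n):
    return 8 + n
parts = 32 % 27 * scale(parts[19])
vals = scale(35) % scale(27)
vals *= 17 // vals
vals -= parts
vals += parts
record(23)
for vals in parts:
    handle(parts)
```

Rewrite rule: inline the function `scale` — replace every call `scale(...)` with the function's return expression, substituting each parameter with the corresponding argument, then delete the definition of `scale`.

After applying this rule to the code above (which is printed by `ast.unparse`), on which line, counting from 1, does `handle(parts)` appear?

Transformed code:
parts = 32 % 27 * (8 + parts[19])
vals = (8 + 35) % (8 + 27)
vals *= 17 // vals
vals -= parts
vals += parts
record(23)
for vals in parts:
    handle(parts)

8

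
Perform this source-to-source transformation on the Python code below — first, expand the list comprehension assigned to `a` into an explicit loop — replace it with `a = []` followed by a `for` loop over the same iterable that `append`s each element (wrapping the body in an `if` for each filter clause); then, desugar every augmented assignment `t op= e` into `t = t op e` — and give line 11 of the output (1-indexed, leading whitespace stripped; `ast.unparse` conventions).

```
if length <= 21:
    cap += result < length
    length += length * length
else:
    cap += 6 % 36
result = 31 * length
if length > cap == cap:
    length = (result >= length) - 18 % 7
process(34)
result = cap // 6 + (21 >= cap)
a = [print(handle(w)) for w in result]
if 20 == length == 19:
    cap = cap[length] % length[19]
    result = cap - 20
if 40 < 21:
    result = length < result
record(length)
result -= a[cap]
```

Transformed code:
if length <= 21:
    cap = cap + (result < length)
    length = length + length * length
else:
    cap = cap + 6 % 36
result = 31 * length
if length > cap == cap:
    length = (result >= length) - 18 % 7
process(34)
result = cap // 6 + (21 >= cap)
a = []
for w in result:
    a.append(print(handle(w)))
if 20 == length == 19:
    cap = cap[length] % length[19]
    result = cap - 20
if 40 < 21:
    result = length < result
record(length)
result = result - a[cap]

a = []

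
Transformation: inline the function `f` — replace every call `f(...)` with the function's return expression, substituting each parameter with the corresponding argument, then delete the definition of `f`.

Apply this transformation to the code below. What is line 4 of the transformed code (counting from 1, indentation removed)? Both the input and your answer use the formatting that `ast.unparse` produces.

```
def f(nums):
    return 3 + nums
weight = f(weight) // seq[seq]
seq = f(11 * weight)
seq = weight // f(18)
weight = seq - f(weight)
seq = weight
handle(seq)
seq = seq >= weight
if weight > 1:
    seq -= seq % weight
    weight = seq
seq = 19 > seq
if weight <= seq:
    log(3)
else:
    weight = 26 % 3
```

weight = seq - (3 + weight)

Transformed code:
weight = (3 + weight) // seq[seq]
seq = 3 + 11 * weight
seq = weight // (3 + 18)
weight = seq - (3 + weight)
seq = weight
handle(seq)
seq = seq >= weight
if weight > 1:
    seq -= seq % weight
    weight = seq
seq = 19 > seq
if weight <= seq:
    log(3)
else:
    weight = 26 % 3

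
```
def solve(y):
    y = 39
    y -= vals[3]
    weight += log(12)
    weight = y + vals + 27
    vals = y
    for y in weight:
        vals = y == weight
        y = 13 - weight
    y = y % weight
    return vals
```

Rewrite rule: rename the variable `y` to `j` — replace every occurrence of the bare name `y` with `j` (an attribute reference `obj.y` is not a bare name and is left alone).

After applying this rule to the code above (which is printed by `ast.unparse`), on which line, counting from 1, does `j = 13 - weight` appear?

Transformed code:
def solve(j):
    j = 39
    j -= vals[3]
    weight += log(12)
    weight = j + vals + 27
    vals = j
    for j in weight:
        vals = j == weight
        j = 13 - weight
    j = j % weight
    return vals

9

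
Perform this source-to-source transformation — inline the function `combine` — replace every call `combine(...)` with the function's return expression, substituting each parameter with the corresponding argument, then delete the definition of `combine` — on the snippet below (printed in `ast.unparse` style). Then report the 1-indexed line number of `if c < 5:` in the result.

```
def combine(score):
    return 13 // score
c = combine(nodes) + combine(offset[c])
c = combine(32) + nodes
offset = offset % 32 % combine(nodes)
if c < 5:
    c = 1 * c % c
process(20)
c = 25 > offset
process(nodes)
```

4

Transformed code:
c = 13 // nodes + 13 // offset[c]
c = 13 // 32 + nodes
offset = offset % 32 % (13 // nodes)
if c < 5:
    c = 1 * c % c
process(20)
c = 25 > offset
process(nodes)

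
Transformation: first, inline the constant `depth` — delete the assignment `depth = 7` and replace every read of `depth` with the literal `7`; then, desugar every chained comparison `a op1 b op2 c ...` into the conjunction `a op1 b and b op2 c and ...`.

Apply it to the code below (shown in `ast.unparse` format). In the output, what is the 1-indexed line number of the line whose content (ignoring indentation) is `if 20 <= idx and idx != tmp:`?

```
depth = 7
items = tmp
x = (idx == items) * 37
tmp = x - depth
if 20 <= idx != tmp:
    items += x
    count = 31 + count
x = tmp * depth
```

4

Transformed code:
items = tmp
x = (idx == items) * 37
tmp = x - 7
if 20 <= idx and idx != tmp:
    items += x
    count = 31 + count
x = tmp * 7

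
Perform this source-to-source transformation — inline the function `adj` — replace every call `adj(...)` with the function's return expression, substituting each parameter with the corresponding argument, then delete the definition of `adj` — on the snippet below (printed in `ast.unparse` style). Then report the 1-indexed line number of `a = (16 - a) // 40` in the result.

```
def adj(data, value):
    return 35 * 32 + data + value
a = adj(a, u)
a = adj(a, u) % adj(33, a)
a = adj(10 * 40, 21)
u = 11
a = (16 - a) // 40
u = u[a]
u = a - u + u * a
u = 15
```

Transformed code:
a = 35 * 32 + a + u
a = (35 * 32 + a + u) % (35 * 32 + 33 + a)
a = 35 * 32 + 10 * 40 + 21
u = 11
a = (16 - a) // 40
u = u[a]
u = a - u + u * a
u = 15

5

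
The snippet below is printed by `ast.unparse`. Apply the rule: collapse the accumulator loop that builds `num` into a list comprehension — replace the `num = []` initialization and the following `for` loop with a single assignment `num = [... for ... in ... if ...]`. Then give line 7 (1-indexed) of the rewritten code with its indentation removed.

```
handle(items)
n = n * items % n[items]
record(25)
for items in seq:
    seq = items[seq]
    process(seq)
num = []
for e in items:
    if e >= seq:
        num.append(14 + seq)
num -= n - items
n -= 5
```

num = [14 + seq for e in items if e >= seq]

Transformed code:
handle(items)
n = n * items % n[items]
record(25)
for items in seq:
    seq = items[seq]
    process(seq)
num = [14 + seq for e in items if e >= seq]
num -= n - items
n -= 5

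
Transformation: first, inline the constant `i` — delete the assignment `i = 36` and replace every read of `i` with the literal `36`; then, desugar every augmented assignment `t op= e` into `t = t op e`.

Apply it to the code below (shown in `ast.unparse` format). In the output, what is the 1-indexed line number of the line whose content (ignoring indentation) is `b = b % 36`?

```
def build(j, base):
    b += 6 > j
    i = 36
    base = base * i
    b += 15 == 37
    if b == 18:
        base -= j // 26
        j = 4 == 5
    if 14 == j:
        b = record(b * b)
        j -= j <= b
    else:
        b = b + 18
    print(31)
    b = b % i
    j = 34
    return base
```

Transformed code:
def build(j, base):
    b = b + (6 > j)
    base = base * 36
    b = b + (15 == 37)
    if b == 18:
        base = base - j // 26
        j = 4 == 5
    if 14 == j:
        b = record(b * b)
        j = j - (j <= b)
    else:
        b = b + 18
    print(31)
    b = b % 36
    j = 34
    return base

14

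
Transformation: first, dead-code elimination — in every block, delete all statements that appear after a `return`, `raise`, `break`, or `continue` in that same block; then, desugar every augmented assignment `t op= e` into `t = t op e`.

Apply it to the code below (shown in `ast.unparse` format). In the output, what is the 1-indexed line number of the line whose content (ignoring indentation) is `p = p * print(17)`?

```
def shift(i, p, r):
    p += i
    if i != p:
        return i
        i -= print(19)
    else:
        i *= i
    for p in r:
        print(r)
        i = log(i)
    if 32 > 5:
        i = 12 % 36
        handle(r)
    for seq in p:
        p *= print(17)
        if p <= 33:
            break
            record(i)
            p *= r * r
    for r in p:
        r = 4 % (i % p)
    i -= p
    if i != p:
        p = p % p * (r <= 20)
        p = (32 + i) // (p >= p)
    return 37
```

14

Transformed code:
def shift(i, p, r):
    p = p + i
    if i != p:
        return i
    else:
        i = i * i
    for p in r:
        print(r)
        i = log(i)
    if 32 > 5:
        i = 12 % 36
        handle(r)
    for seq in p:
        p = p * print(17)
        if p <= 33:
            break
    for r in p:
        r = 4 % (i % p)
    i = i - p
    if i != p:
        p = p % p * (r <= 20)
        p = (32 + i) // (p >= p)
    return 37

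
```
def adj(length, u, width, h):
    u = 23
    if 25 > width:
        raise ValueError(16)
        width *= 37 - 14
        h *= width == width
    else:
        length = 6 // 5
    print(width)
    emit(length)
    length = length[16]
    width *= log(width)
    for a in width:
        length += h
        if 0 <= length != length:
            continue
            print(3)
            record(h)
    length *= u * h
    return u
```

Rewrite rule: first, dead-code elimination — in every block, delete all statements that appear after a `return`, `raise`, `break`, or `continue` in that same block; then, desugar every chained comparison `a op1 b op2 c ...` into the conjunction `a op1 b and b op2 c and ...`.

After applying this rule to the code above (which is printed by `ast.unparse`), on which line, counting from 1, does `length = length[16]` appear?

9

Transformed code:
def adj(length, u, width, h):
    u = 23
    if 25 > width:
        raise ValueError(16)
    else:
        length = 6 // 5
    print(width)
    emit(length)
    length = length[16]
    width *= log(width)
    for a in width:
        length += h
        if 0 <= length and length != length:
            continue
    length *= u * h
    return u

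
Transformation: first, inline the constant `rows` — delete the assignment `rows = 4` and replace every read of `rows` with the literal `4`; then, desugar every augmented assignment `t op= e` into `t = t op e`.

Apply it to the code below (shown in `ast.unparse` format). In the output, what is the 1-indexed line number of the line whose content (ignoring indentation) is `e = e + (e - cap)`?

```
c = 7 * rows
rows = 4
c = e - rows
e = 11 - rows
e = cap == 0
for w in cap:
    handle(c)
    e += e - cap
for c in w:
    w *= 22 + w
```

7

Transformed code:
c = 7 * 4
c = e - 4
e = 11 - 4
e = cap == 0
for w in cap:
    handle(c)
    e = e + (e - cap)
for c in w:
    w = w * (22 + w)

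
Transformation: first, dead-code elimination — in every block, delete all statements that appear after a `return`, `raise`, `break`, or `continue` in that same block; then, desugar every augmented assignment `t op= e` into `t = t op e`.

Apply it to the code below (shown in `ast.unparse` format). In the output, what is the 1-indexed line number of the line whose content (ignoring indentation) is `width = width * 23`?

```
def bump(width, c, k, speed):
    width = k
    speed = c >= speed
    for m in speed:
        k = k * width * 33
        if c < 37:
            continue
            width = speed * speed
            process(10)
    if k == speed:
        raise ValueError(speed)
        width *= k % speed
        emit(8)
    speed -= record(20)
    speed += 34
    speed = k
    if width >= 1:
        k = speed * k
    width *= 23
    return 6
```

15

Transformed code:
def bump(width, c, k, speed):
    width = k
    speed = c >= speed
    for m in speed:
        k = k * width * 33
        if c < 37:
            continue
    if k == speed:
        raise ValueError(speed)
    speed = speed - record(20)
    speed = speed + 34
    speed = k
    if width >= 1:
        k = speed * k
    width = width * 23
    return 6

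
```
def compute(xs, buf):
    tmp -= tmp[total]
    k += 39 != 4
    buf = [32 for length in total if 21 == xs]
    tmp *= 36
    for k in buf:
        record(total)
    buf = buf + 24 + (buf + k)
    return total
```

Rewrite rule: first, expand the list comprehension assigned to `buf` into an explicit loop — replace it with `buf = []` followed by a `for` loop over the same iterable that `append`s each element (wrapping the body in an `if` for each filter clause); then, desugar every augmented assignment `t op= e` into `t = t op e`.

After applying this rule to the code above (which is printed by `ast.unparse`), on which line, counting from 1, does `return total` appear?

12

Transformed code:
def compute(xs, buf):
    tmp = tmp - tmp[total]
    k = k + (39 != 4)
    buf = []
    for length in total:
        if 21 == xs:
            buf.append(32)
    tmp = tmp * 36
    for k in buf:
        record(total)
    buf = buf + 24 + (buf + k)
    return total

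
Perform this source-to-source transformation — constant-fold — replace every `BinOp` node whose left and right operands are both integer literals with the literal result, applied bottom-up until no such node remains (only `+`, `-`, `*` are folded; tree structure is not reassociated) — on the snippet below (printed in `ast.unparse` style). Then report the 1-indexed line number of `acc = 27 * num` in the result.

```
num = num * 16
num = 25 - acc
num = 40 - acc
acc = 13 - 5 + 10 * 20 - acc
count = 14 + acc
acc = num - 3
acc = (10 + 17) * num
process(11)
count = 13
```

7

Transformed code:
num = num * 16
num = 25 - acc
num = 40 - acc
acc = 208 - acc
count = 14 + acc
acc = num - 3
acc = 27 * num
process(11)
count = 13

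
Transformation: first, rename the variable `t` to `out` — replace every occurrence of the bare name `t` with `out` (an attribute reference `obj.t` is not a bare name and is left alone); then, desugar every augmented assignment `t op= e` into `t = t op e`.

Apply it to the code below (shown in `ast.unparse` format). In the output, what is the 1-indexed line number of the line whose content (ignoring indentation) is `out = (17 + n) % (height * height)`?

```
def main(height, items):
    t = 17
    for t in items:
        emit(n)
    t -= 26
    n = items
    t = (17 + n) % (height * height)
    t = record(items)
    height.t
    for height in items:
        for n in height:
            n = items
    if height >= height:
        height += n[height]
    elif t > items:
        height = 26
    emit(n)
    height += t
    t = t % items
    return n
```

7

Transformed code:
def main(height, items):
    out = 17
    for out in items:
        emit(n)
    out = out - 26
    n = items
    out = (17 + n) % (height * height)
    out = record(items)
    height.t
    for height in items:
        for n in height:
            n = items
    if height >= height:
        height = height + n[height]
    elif out > items:
        height = 26
    emit(n)
    height = height + out
    out = out % items
    return n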